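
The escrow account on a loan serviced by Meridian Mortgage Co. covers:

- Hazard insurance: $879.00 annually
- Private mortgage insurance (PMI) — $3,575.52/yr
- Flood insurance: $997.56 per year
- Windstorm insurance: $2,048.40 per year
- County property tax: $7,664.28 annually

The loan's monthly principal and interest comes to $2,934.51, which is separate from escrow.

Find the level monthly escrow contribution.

Hazard insurance: $879.00 annually
Private mortgage insurance (PMI): $3,575.52 annually
Flood insurance: $997.56 annually
Windstorm insurance: $2,048.40 annually
County property tax: $7,664.28 annually
Combined annual = $879.00 + $3,575.52 + $997.56 + $2,048.40 + $7,664.28 = $15,164.76
Base monthly escrow = $15,164.76 ÷ 12 = $1,263.73

$1,263.73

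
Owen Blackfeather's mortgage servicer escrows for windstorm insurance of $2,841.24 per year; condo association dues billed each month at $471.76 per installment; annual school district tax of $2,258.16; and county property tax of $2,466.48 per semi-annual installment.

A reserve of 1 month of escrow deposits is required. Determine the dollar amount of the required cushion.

$1,307.79

Windstorm insurance: $2,841.24 annually
Condo association dues: $471.76 × 12 = $5,661.12 annually
School district tax: $2,258.16 annually
County property tax: $2,466.48 × 2 = $4,932.96 annually
Annual escrow total = $2,841.24 + $5,661.12 + $2,258.16 + $4,932.96 = $15,693.48
Monthly escrow = $15,693.48 ÷ 12 = $1,307.79
Required cushion = 1 × $1,307.79 = $1,307.79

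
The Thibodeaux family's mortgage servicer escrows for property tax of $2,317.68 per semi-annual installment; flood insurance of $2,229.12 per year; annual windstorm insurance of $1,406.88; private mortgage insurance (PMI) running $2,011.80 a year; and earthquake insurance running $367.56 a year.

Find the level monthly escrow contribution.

$887.56

Property tax — $2,317.68 × 2 = $4,635.36 annually
Flood insurance — $2,229.12 annually
Windstorm insurance — $1,406.88 annually
Private mortgage insurance (PMI) — $2,011.80 annually
Earthquake insurance — $367.56 annually
Annual escrow total = $4,635.36 + $2,229.12 + $1,406.88 + $2,011.80 + $367.56 = $10,650.72
Per month = $10,650.72 ÷ 12 = $887.56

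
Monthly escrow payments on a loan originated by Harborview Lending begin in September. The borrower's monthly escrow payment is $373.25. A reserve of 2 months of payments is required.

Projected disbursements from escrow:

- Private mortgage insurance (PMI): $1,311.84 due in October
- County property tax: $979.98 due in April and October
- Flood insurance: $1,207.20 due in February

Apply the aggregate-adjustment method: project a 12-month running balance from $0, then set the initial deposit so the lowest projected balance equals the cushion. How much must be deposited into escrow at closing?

$2,291.82

Cushion = 2 × $373.25 = $746.50
Trial balance (start $0, +$373.25 each month, − disbursements):
  Sep: +$373.25 → $373.25
  Oct: +$373.25 − $2,291.82 → -$1,545.32
  Nov: +$373.25 → -$1,172.07
  Dec: +$373.25 → -$798.82
  Jan: +$373.25 → -$425.57
  Feb: +$373.25 − $1,207.20 → -$1,259.52
  Mar: +$373.25 → -$886.27
  Apr: +$373.25 − $979.98 → -$1,493.00
  May: +$373.25 → -$1,119.75
  Jun: +$373.25 → -$746.50
  Jul: +$373.25 → -$373.25
  Aug: +$373.25 → $0.00
Lowest trial balance = -$1,545.32 (Oct)
Initial deposit = cushion − low point = $746.50 − (-$1,545.32) = $2,291.82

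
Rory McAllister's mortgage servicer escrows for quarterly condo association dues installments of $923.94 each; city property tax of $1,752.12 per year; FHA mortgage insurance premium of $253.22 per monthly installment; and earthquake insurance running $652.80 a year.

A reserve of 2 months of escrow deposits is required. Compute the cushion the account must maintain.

$1,523.22

Condo association dues: $923.94 × 4 = $3,695.76
City property tax: $1,752.12
FHA mortgage insurance premium: $253.22 × 12 = $3,038.64
Earthquake insurance: $652.80
Yearly total = $3,695.76 + $1,752.12 + $3,038.64 + $652.80 = $9,139.32
Monthly = $9,139.32 ÷ 12 = $761.61
Cushion = 2 × $761.61 = $1,523.22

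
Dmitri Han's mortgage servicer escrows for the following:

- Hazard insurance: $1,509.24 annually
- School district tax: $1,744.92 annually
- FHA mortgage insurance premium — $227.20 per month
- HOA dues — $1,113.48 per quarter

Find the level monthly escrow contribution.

$869.54

Hazard insurance = $1,509.24/yr
School district tax = $1,744.92/yr
FHA mortgage insurance premium = $227.20 × 12 = $2,726.40/yr
HOA dues = $1,113.48 × 4 = $4,453.92/yr
Total per year = $1,509.24 + $1,744.92 + $2,726.40 + $4,453.92 = $10,434.48
Monthly = $10,434.48 ÷ 12 = $869.54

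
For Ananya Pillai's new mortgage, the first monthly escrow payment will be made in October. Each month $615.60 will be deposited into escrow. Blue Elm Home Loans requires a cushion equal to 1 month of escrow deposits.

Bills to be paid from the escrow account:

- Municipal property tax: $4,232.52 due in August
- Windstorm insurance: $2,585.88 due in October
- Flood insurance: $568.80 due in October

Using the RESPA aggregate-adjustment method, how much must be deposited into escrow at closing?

Cushion = 1 × $615.60 = $615.60
Trial balance (start $0, +$615.60 each month, − disbursements):
  Oct: +$615.60 − $3,154.68 → -$2,539.08
  Nov: +$615.60 → -$1,923.48
  Dec: +$615.60 → -$1,307.88
  Jan: +$615.60 → -$692.28
  Feb: +$615.60 → -$76.68
  Mar: +$615.60 → $538.92
  Apr: +$615.60 → $1,154.52
  May: +$615.60 → $1,770.12
  Jun: +$615.60 → $2,385.72
  Jul: +$615.60 → $3,001.32
  Aug: +$615.60 − $4,232.52 → -$615.60
  Sep: +$615.60 → $0.00
Lowest trial balance = -$2,539.08 (Oct)
Initial deposit = cushion − low point = $615.60 − (-$2,539.08) = $3,154.68

$3,154.68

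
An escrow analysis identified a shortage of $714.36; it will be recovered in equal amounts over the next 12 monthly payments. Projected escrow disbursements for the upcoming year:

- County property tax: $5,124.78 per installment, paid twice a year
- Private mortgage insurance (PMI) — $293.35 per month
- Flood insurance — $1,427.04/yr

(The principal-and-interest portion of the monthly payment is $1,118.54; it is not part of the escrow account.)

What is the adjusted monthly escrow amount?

$1,325.93

County property tax = $5,124.78 × 2 = $10,249.56 per year
Private mortgage insurance (PMI) = $293.35 × 12 = $3,520.20 per year
Flood insurance = $1,427.04 per year
Yearly total = $15,196.80
Per month = $15,196.80 ÷ 12 = $1,266.40
Shortage spread = $714.36 / 12 = $59.53/mo
New monthly escrow = $1,266.40 + $59.53 = $1,325.93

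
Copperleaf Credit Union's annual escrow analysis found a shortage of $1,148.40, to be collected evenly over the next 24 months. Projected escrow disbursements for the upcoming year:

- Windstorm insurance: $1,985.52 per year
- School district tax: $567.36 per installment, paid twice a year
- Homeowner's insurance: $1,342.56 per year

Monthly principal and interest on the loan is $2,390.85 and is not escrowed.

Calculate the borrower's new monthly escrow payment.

Windstorm insurance: $1,985.52 annually
School district tax: $567.36 × 2 = $1,134.72 annually
Homeowner's insurance: $1,342.56 annually
Annual escrow total = $4,462.80
Monthly = $4,462.80 ÷ 12 = $371.90
Shortage spread = $1,148.40 ÷ 24 = $47.85/mo
Adjusted monthly = $371.90 + $47.85 = $419.75

$419.75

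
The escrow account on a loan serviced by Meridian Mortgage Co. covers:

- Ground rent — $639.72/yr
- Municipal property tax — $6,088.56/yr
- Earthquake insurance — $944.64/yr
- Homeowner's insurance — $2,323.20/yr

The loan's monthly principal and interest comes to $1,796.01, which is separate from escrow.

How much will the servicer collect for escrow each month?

Ground rent: $639.72
Municipal property tax: $6,088.56
Earthquake insurance: $944.64
Homeowner's insurance: $2,323.20
Total annual escrow = $639.72 + $6,088.56 + $944.64 + $2,323.20 = $9,996.12
Base monthly escrow = $9,996.12 ÷ 12 = $833.01

$833.01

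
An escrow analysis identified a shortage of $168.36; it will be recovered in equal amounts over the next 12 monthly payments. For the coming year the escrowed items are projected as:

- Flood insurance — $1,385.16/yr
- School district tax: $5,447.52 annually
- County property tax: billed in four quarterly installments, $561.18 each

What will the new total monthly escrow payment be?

Flood insurance: $1,385.16 per year
School district tax: $5,447.52 per year
County property tax: $561.18 × 4 = $2,244.72 per year
Combined annual = $9,077.40
Monthly escrow = $9,077.40 ÷ 12 = $756.45
Shortage spread = $168.36 / 12 = $14.03/mo
Adjusted monthly = $756.45 + $14.03 = $770.48

$770.48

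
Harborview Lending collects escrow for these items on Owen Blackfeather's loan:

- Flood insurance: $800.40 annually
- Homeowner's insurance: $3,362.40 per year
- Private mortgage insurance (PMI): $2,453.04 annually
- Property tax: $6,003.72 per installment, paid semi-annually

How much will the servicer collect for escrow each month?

$1,551.94

Flood insurance = $800.40 annually
Homeowner's insurance = $3,362.40 annually
Private mortgage insurance (PMI) = $2,453.04 annually
Property tax = $6,003.72 × 2 = $12,007.44 annually
Combined annual = $18,623.28
Per month = $18,623.28 ÷ 12 = $1,551.94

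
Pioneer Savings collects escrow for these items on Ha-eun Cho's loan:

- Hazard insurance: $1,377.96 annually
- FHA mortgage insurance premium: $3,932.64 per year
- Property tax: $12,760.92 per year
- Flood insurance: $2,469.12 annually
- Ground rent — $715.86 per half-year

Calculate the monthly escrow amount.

$1,831.03

Hazard insurance: $1,377.96 per year
FHA mortgage insurance premium: $3,932.64 per year
Property tax: $12,760.92 per year
Flood insurance: $2,469.12 per year
Ground rent: $715.86 × 2 = $1,431.72 per year
Combined annual = $1,377.96 + $3,932.64 + $12,760.92 + $2,469.12 + $1,431.72 = $21,972.36
Base monthly escrow = $21,972.36 / 12 = $1,831.03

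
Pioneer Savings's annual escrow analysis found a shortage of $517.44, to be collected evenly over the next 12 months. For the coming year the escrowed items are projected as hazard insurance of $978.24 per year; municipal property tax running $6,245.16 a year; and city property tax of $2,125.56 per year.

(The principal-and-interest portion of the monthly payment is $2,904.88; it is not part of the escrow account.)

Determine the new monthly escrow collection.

$822.20

Hazard insurance = $978.24
Municipal property tax = $6,245.16
City property tax = $2,125.56
Total annual escrow = $978.24 + $6,245.16 + $2,125.56 = $9,348.96
Base monthly escrow = $9,348.96 ÷ 12 = $779.08
Shortage spread = $517.44 ÷ 12 = $43.12/mo
New monthly escrow = $779.08 + $43.12 = $822.20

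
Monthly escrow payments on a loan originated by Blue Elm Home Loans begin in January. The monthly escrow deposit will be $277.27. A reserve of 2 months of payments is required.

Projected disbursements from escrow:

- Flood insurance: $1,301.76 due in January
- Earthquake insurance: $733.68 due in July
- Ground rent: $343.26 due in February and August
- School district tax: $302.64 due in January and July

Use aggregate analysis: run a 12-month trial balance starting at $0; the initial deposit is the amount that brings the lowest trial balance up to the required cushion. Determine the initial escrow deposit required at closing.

Cushion = 2 × $277.27 = $554.54
Trial balance (start $0, +$277.27 each month, − disbursements):
  Jan: +$277.27 − $1,604.40 → -$1,327.13
  Feb: +$277.27 − $343.26 → -$1,393.12
  Mar: +$277.27 → -$1,115.85
  Apr: +$277.27 → -$838.58
  May: +$277.27 → -$561.31
  Jun: +$277.27 → -$284.04
  Jul: +$277.27 − $1,036.32 → -$1,043.09
  Aug: +$277.27 − $343.26 → -$1,109.08
  Sep: +$277.27 → -$831.81
  Oct: +$277.27 → -$554.54
  Nov: +$277.27 → -$277.27
  Dec: +$277.27 → $0.00
Lowest trial balance = -$1,393.12 (Feb)
Initial deposit = cushion − low point = $554.54 − (-$1,393.12) = $1,947.66

$1,947.66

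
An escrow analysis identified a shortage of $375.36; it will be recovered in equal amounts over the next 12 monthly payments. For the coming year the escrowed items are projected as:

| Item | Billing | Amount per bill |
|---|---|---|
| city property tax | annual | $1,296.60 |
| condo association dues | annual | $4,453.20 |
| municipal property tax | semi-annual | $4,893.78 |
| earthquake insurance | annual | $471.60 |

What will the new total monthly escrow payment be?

$1,365.36

City property tax = $1,296.60
Condo association dues = $4,453.20
Municipal property tax = $4,893.78 × 2 = $9,787.56
Earthquake insurance = $471.60
Combined annual = $1,296.60 + $4,453.20 + $9,787.56 + $471.60 = $16,008.96
Monthly escrow = $16,008.96 / 12 = $1,334.08
Shortage per month = $375.36 ÷ 12 = $31.28
New monthly escrow = $1,334.08 + $31.28 = $1,365.36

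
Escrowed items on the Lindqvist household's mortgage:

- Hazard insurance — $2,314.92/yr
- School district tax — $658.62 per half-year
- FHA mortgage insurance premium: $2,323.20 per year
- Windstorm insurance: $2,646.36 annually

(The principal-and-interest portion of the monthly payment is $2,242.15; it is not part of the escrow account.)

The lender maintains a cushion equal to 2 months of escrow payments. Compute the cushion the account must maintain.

$1,433.62

Hazard insurance = $2,314.92
School district tax = $658.62 × 2 = $1,317.24
FHA mortgage insurance premium = $2,323.20
Windstorm insurance = $2,646.36
Yearly total = $8,601.72
Base monthly escrow = $8,601.72 ÷ 12 = $716.81
Cushion = 2 × $716.81 = $1,433.62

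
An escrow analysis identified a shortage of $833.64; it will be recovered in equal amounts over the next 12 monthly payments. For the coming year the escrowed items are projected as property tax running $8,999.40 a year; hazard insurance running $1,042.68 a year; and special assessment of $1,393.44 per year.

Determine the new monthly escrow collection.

$1,022.43

Property tax = $8,999.40 annually
Hazard insurance = $1,042.68 annually
Special assessment = $1,393.44 annually
Total annual escrow = $8,999.40 + $1,042.68 + $1,393.44 = $11,435.52
Per month = $11,435.52 / 12 = $952.96
Shortage per month = $833.64 / 12 = $69.47
New monthly escrow = $952.96 + $69.47 = $1,022.43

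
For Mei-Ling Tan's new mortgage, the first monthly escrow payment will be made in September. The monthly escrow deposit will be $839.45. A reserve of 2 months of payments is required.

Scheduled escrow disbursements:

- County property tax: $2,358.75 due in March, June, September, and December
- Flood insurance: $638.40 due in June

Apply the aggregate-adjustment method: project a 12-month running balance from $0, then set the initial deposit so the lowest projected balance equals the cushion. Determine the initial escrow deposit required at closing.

Cushion = 2 × $839.45 = $1,678.90
Trial balance (start $0, +$839.45 each month, − disbursements):
  Sep: +$839.45 − $2,358.75 → -$1,519.30
  Oct: +$839.45 → -$679.85
  Nov: +$839.45 → $159.60
  Dec: +$839.45 − $2,358.75 → -$1,359.70
  Jan: +$839.45 → -$520.25
  Feb: +$839.45 → $319.20
  Mar: +$839.45 − $2,358.75 → -$1,200.10
  Apr: +$839.45 → -$360.65
  May: +$839.45 → $478.80
  Jun: +$839.45 − $2,997.15 → -$1,678.90
  Jul: +$839.45 → -$839.45
  Aug: +$839.45 → $0.00
Lowest trial balance = -$1,678.90 (Jun)
Initial deposit = cushion − low point = $1,678.90 − (-$1,678.90) = $3,357.80

$3,357.80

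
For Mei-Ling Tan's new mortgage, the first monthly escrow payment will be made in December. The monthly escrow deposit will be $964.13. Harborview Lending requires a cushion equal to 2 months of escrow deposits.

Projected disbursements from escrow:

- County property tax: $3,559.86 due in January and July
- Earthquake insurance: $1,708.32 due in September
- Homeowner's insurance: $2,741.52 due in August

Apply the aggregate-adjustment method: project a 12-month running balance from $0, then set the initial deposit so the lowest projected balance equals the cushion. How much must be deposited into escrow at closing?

Cushion = 2 × $964.13 = $1,928.26
Trial balance (start $0, +$964.13 each month, − disbursements):
  Dec: +$964.13 → $964.13
  Jan: +$964.13 − $3,559.86 → -$1,631.60
  Feb: +$964.13 → -$667.47
  Mar: +$964.13 → $296.66
  Apr: +$964.13 → $1,260.79
  May: +$964.13 → $2,224.92
  Jun: +$964.13 → $3,189.05
  Jul: +$964.13 − $3,559.86 → $593.32
  Aug: +$964.13 − $2,741.52 → -$1,184.07
  Sep: +$964.13 − $1,708.32 → -$1,928.26
  Oct: +$964.13 → -$964.13
  Nov: +$964.13 → $0.00
Lowest trial balance = -$1,928.26 (Sep)
Initial deposit = cushion − low point = $1,928.26 − (-$1,928.26) = $3,856.52

$3,856.52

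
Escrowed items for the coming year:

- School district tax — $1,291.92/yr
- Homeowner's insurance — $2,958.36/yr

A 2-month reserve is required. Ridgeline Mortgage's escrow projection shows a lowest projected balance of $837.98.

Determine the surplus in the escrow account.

School district tax: $1,291.92/yr
Homeowner's insurance: $2,958.36/yr
Total annual escrow = $4,250.28
Per month = $4,250.28 ÷ 12 = $354.19
Cushion = 2 × $354.19 = $708.38
Surplus = $837.98 − $708.38 = $129.60

$129.60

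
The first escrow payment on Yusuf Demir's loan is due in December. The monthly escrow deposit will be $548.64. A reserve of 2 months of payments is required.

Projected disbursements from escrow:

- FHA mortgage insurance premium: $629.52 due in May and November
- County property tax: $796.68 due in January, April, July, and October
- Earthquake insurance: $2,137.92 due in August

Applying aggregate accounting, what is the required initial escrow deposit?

Cushion = 2 × $548.64 = $1,097.28
Trial balance (start $0, +$548.64 each month, − disbursements):
  Dec: +$548.64 → $548.64
  Jan: +$548.64 − $796.68 → $300.60
  Feb: +$548.64 → $849.24
  Mar: +$548.64 → $1,397.88
  Apr: +$548.64 − $796.68 → $1,149.84
  May: +$548.64 − $629.52 → $1,068.96
  Jun: +$548.64 → $1,617.60
  Jul: +$548.64 − $796.68 → $1,369.56
  Aug: +$548.64 − $2,137.92 → -$219.72
  Sep: +$548.64 → $328.92
  Oct: +$548.64 − $796.68 → $80.88
  Nov: +$548.64 − $629.52 → $0.00
Lowest trial balance = -$219.72 (Aug)
Initial deposit = cushion − low point = $1,097.28 − (-$219.72) = $1,317.00

$1,317.00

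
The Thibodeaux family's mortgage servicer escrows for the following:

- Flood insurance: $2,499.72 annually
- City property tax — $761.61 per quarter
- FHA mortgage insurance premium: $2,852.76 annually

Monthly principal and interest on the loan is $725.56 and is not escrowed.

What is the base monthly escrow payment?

Flood insurance = $2,499.72
City property tax = $761.61 × 4 = $3,046.44
FHA mortgage insurance premium = $2,852.76
Yearly total = $2,499.72 + $3,046.44 + $2,852.76 = $8,398.92
Per month = $8,398.92 ÷ 12 = $699.91

$699.91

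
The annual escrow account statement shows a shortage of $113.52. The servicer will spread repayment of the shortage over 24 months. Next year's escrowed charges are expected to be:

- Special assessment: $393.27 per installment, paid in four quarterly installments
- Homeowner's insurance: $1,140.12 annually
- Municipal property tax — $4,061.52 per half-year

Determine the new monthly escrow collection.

$907.75

Special assessment — $393.27 × 4 = $1,573.08/yr
Homeowner's insurance — $1,140.12/yr
Municipal property tax — $4,061.52 × 2 = $8,123.04/yr
Total annual escrow = $1,573.08 + $1,140.12 + $8,123.04 = $10,836.24
Monthly = $10,836.24 / 12 = $903.02
Shortage per month = $113.52 ÷ 24 = $4.73
Adjusted monthly = $903.02 + $4.73 = $907.75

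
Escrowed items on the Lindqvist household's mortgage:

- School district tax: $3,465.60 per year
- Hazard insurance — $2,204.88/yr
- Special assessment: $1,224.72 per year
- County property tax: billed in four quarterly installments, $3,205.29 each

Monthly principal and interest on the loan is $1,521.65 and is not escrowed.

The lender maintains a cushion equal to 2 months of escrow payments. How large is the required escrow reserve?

$3,286.06

School district tax = $3,465.60 per year
Hazard insurance = $2,204.88 per year
Special assessment = $1,224.72 per year
County property tax = $3,205.29 × 4 = $12,821.16 per year
Total annual escrow = $3,465.60 + $2,204.88 + $1,224.72 + $12,821.16 = $19,716.36
Base monthly escrow = $19,716.36 ÷ 12 = $1,643.03
Cushion = 2 × $1,643.03 = $3,286.06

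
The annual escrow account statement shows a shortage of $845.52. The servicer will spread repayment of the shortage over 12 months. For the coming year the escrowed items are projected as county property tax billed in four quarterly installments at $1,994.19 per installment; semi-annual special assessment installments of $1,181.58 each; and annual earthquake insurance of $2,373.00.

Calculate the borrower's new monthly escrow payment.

$1,129.87

County property tax: $1,994.19 × 4 = $7,976.76 per year
Special assessment: $1,181.58 × 2 = $2,363.16 per year
Earthquake insurance: $2,373.00 per year
Yearly total = $7,976.76 + $2,363.16 + $2,373.00 = $12,712.92
Monthly = $12,712.92 / 12 = $1,059.41
Shortage spread = $845.52 / 12 = $70.46/mo
New monthly escrow = $1,059.41 + $70.46 = $1,129.87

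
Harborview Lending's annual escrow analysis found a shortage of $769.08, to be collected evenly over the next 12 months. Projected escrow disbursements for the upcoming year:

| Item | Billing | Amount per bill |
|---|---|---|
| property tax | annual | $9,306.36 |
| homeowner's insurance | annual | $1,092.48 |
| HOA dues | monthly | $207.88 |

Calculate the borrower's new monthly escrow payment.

$1,138.54

Property tax — $9,306.36 per year
Homeowner's insurance — $1,092.48 per year
HOA dues — $207.88 × 12 = $2,494.56 per year
Combined annual = $12,893.40
Base monthly escrow = $12,893.40 / 12 = $1,074.45
Shortage per month = $769.08 / 12 = $64.09
New monthly escrow = $1,074.45 + $64.09 = $1,138.54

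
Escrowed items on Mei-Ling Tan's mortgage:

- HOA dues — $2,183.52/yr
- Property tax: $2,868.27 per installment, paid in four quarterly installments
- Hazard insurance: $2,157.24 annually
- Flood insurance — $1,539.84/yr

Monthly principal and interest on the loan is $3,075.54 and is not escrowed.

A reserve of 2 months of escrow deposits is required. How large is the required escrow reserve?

$2,892.28

HOA dues — $2,183.52/yr
Property tax — $2,868.27 × 4 = $11,473.08/yr
Hazard insurance — $2,157.24/yr
Flood insurance — $1,539.84/yr
Total annual escrow = $17,353.68
Monthly = $17,353.68 ÷ 12 = $1,446.14
Reserve = 2 × $1,446.14 = $2,892.28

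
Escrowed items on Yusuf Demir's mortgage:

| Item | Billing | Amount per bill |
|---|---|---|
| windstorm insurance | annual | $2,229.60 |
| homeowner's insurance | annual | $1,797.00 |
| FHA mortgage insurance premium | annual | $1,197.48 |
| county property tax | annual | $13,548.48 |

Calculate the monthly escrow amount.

Windstorm insurance: $2,229.60
Homeowner's insurance: $1,797.00
FHA mortgage insurance premium: $1,197.48
County property tax: $13,548.48
Yearly total = $18,772.56
Monthly escrow = $18,772.56 / 12 = $1,564.38

$1,564.38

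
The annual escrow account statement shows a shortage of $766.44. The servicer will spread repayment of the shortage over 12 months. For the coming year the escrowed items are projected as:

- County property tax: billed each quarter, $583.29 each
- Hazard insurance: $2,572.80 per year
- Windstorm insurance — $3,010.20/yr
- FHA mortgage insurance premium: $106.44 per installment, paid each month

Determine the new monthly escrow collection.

County property tax: $583.29 × 4 = $2,333.16
Hazard insurance: $2,572.80
Windstorm insurance: $3,010.20
FHA mortgage insurance premium: $106.44 × 12 = $1,277.28
Total annual escrow = $2,333.16 + $2,572.80 + $3,010.20 + $1,277.28 = $9,193.44
Monthly = $9,193.44 ÷ 12 = $766.12
Shortage spread = $766.44 ÷ 12 = $63.87/mo
Adjusted monthly = $766.12 + $63.87 = $829.99

$829.99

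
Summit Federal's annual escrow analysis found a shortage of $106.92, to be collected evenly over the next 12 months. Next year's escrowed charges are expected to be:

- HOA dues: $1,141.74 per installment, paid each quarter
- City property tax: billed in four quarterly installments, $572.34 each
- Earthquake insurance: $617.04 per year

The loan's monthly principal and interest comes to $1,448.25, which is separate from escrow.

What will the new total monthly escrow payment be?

$631.69

HOA dues — $1,141.74 × 4 = $4,566.96
City property tax — $572.34 × 4 = $2,289.36
Earthquake insurance — $617.04
Combined annual = $4,566.96 + $2,289.36 + $617.04 = $7,473.36
Monthly = $7,473.36 ÷ 12 = $622.78
Shortage per month = $106.92 / 12 = $8.91
Adjusted monthly = $622.78 + $8.91 = $631.69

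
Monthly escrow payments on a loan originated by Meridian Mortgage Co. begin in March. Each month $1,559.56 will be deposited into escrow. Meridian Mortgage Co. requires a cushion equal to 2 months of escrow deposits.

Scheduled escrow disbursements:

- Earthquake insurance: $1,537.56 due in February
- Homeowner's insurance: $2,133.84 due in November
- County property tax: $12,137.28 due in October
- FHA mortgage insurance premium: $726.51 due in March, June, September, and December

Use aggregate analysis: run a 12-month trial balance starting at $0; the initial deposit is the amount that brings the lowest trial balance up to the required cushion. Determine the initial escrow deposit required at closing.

$5,533.73

Cushion = 2 × $1,559.56 = $3,119.12
Trial balance (start $0, +$1,559.56 each month, − disbursements):
  Mar: +$1,559.56 − $726.51 → $833.05
  Apr: +$1,559.56 → $2,392.61
  May: +$1,559.56 → $3,952.17
  Jun: +$1,559.56 − $726.51 → $4,785.22
  Jul: +$1,559.56 → $6,344.78
  Aug: +$1,559.56 → $7,904.34
  Sep: +$1,559.56 − $726.51 → $8,737.39
  Oct: +$1,559.56 − $12,137.28 → -$1,840.33
  Nov: +$1,559.56 − $2,133.84 → -$2,414.61
  Dec: +$1,559.56 − $726.51 → -$1,581.56
  Jan: +$1,559.56 → -$22.00
  Feb: +$1,559.56 − $1,537.56 → $0.00
Lowest trial balance = -$2,414.61 (Nov)
Initial deposit = cushion − low point = $3,119.12 − (-$2,414.61) = $5,533.73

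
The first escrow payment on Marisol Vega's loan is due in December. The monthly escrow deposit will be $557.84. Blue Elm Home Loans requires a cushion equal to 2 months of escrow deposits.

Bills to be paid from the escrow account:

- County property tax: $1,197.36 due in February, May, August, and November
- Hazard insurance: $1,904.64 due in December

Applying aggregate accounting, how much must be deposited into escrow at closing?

Cushion = 2 × $557.84 = $1,115.68
Trial balance (start $0, +$557.84 each month, − disbursements):
  Dec: +$557.84 − $1,904.64 → -$1,346.80
  Jan: +$557.84 → -$788.96
  Feb: +$557.84 − $1,197.36 → -$1,428.48
  Mar: +$557.84 → -$870.64
  Apr: +$557.84 → -$312.80
  May: +$557.84 − $1,197.36 → -$952.32
  Jun: +$557.84 → -$394.48
  Jul: +$557.84 → $163.36
  Aug: +$557.84 − $1,197.36 → -$476.16
  Sep: +$557.84 → $81.68
  Oct: +$557.84 → $639.52
  Nov: +$557.84 − $1,197.36 → $0.00
Lowest trial balance = -$1,428.48 (Feb)
Initial deposit = cushion − low point = $1,115.68 − (-$1,428.48) = $2,544.16

$2,544.16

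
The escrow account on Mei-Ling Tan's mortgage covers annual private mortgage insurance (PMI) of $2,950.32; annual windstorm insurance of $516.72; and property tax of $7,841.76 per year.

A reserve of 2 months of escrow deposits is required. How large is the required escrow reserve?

$1,884.80

Private mortgage insurance (PMI) — $2,950.32 annually
Windstorm insurance — $516.72 annually
Property tax — $7,841.76 annually
Combined annual = $2,950.32 + $516.72 + $7,841.76 = $11,308.80
Monthly escrow = $11,308.80 / 12 = $942.40
Cushion = 2 × $942.40 = $1,884.80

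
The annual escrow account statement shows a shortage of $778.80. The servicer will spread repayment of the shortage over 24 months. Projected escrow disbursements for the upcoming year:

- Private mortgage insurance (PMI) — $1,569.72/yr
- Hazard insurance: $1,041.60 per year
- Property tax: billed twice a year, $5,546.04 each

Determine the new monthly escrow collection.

Private mortgage insurance (PMI) = $1,569.72 annually
Hazard insurance = $1,041.60 annually
Property tax = $5,546.04 × 2 = $11,092.08 annually
Total per year = $1,569.72 + $1,041.60 + $11,092.08 = $13,703.40
Monthly = $13,703.40 ÷ 12 = $1,141.95
Monthly shortage recovery: $778.80 / 24 = $32.45
New monthly escrow = $1,141.95 + $32.45 = $1,174.40

$1,174.40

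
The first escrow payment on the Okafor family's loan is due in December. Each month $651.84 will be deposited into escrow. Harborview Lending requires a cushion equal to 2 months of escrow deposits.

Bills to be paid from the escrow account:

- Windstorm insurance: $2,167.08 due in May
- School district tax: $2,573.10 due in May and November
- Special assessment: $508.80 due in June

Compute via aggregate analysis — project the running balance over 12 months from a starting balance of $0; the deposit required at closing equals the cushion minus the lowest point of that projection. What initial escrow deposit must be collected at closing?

Cushion = 2 × $651.84 = $1,303.68
Trial balance (start $0, +$651.84 each month, − disbursements):
  Dec: +$651.84 → $651.84
  Jan: +$651.84 → $1,303.68
  Feb: +$651.84 → $1,955.52
  Mar: +$651.84 → $2,607.36
  Apr: +$651.84 → $3,259.20
  May: +$651.84 − $4,740.18 → -$829.14
  Jun: +$651.84 − $508.80 → -$686.10
  Jul: +$651.84 → -$34.26
  Aug: +$651.84 → $617.58
  Sep: +$651.84 → $1,269.42
  Oct: +$651.84 → $1,921.26
  Nov: +$651.84 − $2,573.10 → $0.00
Lowest trial balance = -$829.14 (May)
Initial deposit = cushion − low point = $1,303.68 − (-$829.14) = $2,132.82

$2,132.82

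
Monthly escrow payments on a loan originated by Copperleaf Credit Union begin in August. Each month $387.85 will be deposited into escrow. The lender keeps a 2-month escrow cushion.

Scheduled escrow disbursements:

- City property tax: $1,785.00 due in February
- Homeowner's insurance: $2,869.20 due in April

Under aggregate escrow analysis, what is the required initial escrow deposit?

$1,939.25

Cushion = 2 × $387.85 = $775.70
Trial balance (start $0, +$387.85 each month, − disbursements):
  Aug: +$387.85 → $387.85
  Sep: +$387.85 → $775.70
  Oct: +$387.85 → $1,163.55
  Nov: +$387.85 → $1,551.40
  Dec: +$387.85 → $1,939.25
  Jan: +$387.85 → $2,327.10
  Feb: +$387.85 − $1,785.00 → $929.95
  Mar: +$387.85 → $1,317.80
  Apr: +$387.85 − $2,869.20 → -$1,163.55
  May: +$387.85 → -$775.70
  Jun: +$387.85 → -$387.85
  Jul: +$387.85 → $0.00
Lowest trial balance = -$1,163.55 (Apr)
Initial deposit = cushion − low point = $775.70 − (-$1,163.55) = $1,939.25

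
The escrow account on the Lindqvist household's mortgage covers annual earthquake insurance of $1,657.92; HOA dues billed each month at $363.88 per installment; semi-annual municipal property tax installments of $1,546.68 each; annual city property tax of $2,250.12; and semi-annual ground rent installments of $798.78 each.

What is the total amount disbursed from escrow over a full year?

Earthquake insurance: $1,657.92
HOA dues: $363.88 × 12 = $4,366.56
Municipal property tax: $1,546.68 × 2 = $3,093.36
City property tax: $2,250.12
Ground rent: $798.78 × 2 = $1,597.56
Yearly total = $1,657.92 + $4,366.56 + $3,093.36 + $2,250.12 + $1,597.56 = $12,965.52

$12,965.52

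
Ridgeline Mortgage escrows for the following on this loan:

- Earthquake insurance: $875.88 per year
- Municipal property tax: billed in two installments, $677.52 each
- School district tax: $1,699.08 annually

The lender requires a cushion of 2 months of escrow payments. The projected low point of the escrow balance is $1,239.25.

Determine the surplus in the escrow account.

$584.25

Earthquake insurance: $875.88
Municipal property tax: $677.52 × 2 = $1,355.04
School district tax: $1,699.08
Total annual escrow = $3,930.00
Base monthly escrow = $3,930.00 / 12 = $327.50
Cushion = 2 × $327.50 = $655.00
Surplus = $1,239.25 − $655.00 = $584.25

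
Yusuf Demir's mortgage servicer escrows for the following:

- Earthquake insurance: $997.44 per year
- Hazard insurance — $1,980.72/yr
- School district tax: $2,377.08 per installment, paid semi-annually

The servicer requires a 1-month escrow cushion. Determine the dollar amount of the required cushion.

Earthquake insurance — $997.44
Hazard insurance — $1,980.72
School district tax — $2,377.08 × 2 = $4,754.16
Yearly total = $7,732.32
Monthly escrow = $7,732.32 ÷ 12 = $644.36
Cushion = 1 × $644.36 = $644.36

$644.36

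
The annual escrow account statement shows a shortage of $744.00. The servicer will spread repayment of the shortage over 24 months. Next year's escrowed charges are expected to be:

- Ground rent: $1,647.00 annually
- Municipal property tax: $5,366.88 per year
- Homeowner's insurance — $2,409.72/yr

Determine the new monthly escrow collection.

Ground rent: $1,647.00
Municipal property tax: $5,366.88
Homeowner's insurance: $2,409.72
Yearly total = $1,647.00 + $5,366.88 + $2,409.72 = $9,423.60
Monthly = $9,423.60 / 12 = $785.30
Monthly shortage recovery: $744.00 ÷ 24 = $31.00
New monthly escrow = $785.30 + $31.00 = $816.30

$816.30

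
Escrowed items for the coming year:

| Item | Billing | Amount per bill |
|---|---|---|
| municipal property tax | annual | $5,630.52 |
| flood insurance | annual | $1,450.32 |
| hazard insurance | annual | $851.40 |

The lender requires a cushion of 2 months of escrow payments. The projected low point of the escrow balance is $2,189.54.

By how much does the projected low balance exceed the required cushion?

$867.50

Municipal property tax — $5,630.52
Flood insurance — $1,450.32
Hazard insurance — $851.40
Yearly total = $5,630.52 + $1,450.32 + $851.40 = $7,932.24
Monthly escrow = $7,932.24 ÷ 12 = $661.02
Required reserve = 2 × $661.02 = $1,322.04
Excess over cushion: $2,189.54 − $1,322.04 = $867.50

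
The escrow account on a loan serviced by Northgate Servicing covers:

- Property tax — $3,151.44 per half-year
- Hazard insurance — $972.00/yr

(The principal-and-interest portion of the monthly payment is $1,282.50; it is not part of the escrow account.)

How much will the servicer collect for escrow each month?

$606.24

Property tax = $3,151.44 × 2 = $6,302.88 per year
Hazard insurance = $972.00 per year
Total per year = $6,302.88 + $972.00 = $7,274.88
Monthly escrow = $7,274.88 ÷ 12 = $606.24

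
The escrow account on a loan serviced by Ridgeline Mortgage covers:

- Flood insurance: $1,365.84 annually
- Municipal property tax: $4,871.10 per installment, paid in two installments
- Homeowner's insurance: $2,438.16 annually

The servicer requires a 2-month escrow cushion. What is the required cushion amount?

$2,257.70

Flood insurance: $1,365.84
Municipal property tax: $4,871.10 × 2 = $9,742.20
Homeowner's insurance: $2,438.16
Annual escrow total = $13,546.20
Per month = $13,546.20 ÷ 12 = $1,128.85
Cushion = 2 × $1,128.85 = $2,257.70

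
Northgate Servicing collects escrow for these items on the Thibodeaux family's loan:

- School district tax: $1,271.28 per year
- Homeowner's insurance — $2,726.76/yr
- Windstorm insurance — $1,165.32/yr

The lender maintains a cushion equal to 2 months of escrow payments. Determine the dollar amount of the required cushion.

$860.56

School district tax: $1,271.28
Homeowner's insurance: $2,726.76
Windstorm insurance: $1,165.32
Total annual escrow = $1,271.28 + $2,726.76 + $1,165.32 = $5,163.36
Monthly = $5,163.36 / 12 = $430.28
Reserve = 2 × $430.28 = $860.56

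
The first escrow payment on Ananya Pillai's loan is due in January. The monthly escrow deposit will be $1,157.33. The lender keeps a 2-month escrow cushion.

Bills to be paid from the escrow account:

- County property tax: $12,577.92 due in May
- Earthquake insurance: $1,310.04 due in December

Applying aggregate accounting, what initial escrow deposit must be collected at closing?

$9,105.93

Cushion = 2 × $1,157.33 = $2,314.66
Trial balance (start $0, +$1,157.33 each month, − disbursements):
  Jan: +$1,157.33 → $1,157.33
  Feb: +$1,157.33 → $2,314.66
  Mar: +$1,157.33 → $3,471.99
  Apr: +$1,157.33 → $4,629.32
  May: +$1,157.33 − $12,577.92 → -$6,791.27
  Jun: +$1,157.33 → -$5,633.94
  Jul: +$1,157.33 → -$4,476.61
  Aug: +$1,157.33 → -$3,319.28
  Sep: +$1,157.33 → -$2,161.95
  Oct: +$1,157.33 → -$1,004.62
  Nov: +$1,157.33 → $152.71
  Dec: +$1,157.33 − $1,310.04 → $0.00
Lowest trial balance = -$6,791.27 (May)
Initial deposit = cushion − low point = $2,314.66 − (-$6,791.27) = $9,105.93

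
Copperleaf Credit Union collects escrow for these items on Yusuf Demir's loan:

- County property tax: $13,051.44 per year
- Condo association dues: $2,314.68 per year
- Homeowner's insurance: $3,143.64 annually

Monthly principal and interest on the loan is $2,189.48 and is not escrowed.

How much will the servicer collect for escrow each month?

$1,542.48

County property tax — $13,051.44 annually
Condo association dues — $2,314.68 annually
Homeowner's insurance — $3,143.64 annually
Total annual escrow = $13,051.44 + $2,314.68 + $3,143.64 = $18,509.76
Base monthly escrow = $18,509.76 ÷ 12 = $1,542.48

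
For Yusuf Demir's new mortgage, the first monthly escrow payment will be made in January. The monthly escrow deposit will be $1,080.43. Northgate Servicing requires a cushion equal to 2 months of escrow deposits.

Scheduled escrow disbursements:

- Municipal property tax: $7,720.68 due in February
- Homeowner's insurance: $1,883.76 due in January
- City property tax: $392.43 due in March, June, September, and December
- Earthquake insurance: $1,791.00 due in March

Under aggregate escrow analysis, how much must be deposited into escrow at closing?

$10,707.44

Cushion = 2 × $1,080.43 = $2,160.86
Trial balance (start $0, +$1,080.43 each month, − disbursements):
  Jan: +$1,080.43 − $1,883.76 → -$803.33
  Feb: +$1,080.43 − $7,720.68 → -$7,443.58
  Mar: +$1,080.43 − $2,183.43 → -$8,546.58
  Apr: +$1,080.43 → -$7,466.15
  May: +$1,080.43 → -$6,385.72
  Jun: +$1,080.43 − $392.43 → -$5,697.72
  Jul: +$1,080.43 → -$4,617.29
  Aug: +$1,080.43 → -$3,536.86
  Sep: +$1,080.43 − $392.43 → -$2,848.86
  Oct: +$1,080.43 → -$1,768.43
  Nov: +$1,080.43 → -$688.00
  Dec: +$1,080.43 − $392.43 → $0.00
Lowest trial balance = -$8,546.58 (Mar)
Initial deposit = cushion − low point = $2,160.86 − (-$8,546.58) = $10,707.44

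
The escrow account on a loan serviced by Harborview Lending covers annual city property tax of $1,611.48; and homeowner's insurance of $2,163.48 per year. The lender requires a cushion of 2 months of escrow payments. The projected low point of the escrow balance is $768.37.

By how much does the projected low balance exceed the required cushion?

$139.21

City property tax — $1,611.48/yr
Homeowner's insurance — $2,163.48/yr
Combined annual = $3,774.96
Monthly escrow = $3,774.96 ÷ 12 = $314.58
Required cushion = 2 × $314.58 = $629.16
Excess over cushion: $768.37 − $629.16 = $139.21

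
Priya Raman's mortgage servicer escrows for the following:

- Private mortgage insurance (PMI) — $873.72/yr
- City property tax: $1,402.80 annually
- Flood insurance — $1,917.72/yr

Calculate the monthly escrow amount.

Private mortgage insurance (PMI) = $873.72 annually
City property tax = $1,402.80 annually
Flood insurance = $1,917.72 annually
Combined annual = $873.72 + $1,402.80 + $1,917.72 = $4,194.24
Monthly = $4,194.24 / 12 = $349.52

$349.52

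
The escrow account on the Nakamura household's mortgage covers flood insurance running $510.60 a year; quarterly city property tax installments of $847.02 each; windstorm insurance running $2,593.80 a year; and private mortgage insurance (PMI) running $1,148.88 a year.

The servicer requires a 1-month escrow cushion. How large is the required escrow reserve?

$636.78

Flood insurance — $510.60 annually
City property tax — $847.02 × 4 = $3,388.08 annually
Windstorm insurance — $2,593.80 annually
Private mortgage insurance (PMI) — $1,148.88 annually
Annual escrow total = $7,641.36
Monthly = $7,641.36 ÷ 12 = $636.78
Cushion = 1 × $636.78 = $636.78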